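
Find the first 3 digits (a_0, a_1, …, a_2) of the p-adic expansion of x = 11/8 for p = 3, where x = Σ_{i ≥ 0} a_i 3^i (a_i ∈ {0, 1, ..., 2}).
(a_0, …, a_2) = (1, 2, 2)

v_3(11/8) = 0 (numerator and denominator both coprime to 3), so x ∈ ℤ_3^×. Compute digits iteratively via a_i = x_i mod 3, x_{i+1} = (x_i − a_i)/3, with x_0 = x:
  x_0 = 11/8;  a_0 = 1;  x_1 = (x_0 − 1)/3 = 1/8
  x_1 = 1/8;  a_1 = 2;  x_2 = (x_1 − 2)/3 = -5/8
  x_2 = -5/8;  a_2 = 2;  x_3 = (x_2 − 2)/3 = -7/8
Digits: (1, 2, 2).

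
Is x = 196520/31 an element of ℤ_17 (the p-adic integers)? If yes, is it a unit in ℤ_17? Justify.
x ∈ ℤ_17 but not a unit; v_17(x) = 3 > 0

ℤ_17 = {x ∈ ℚ_17 : v_17(x) ≥ 0} and ℤ_17^× = {x ∈ ℤ_17 : v_17(x) = 0}. Here v_17(196520/31) = v_17(num) − v_17(den) = 3; compare against these criteria.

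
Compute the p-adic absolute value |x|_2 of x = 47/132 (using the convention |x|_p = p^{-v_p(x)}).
|47/132|_2 = 4

Step 1 — compute v_2(x) by factoring powers of 2 out of the numerator and denominator: v_2(47/132) = -2. Step 2 — apply |x|_p = p^{-v_p(x)} = 2^{2} = 4.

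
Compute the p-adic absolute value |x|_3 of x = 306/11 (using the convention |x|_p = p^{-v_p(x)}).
|306/11|_3 = 1/9

Step 1 — compute v_3(x) by factoring powers of 3 out of the numerator and denominator: v_3(306/11) = 2. Step 2 — apply |x|_p = p^{-v_p(x)} = 3^{-2} = 1/9.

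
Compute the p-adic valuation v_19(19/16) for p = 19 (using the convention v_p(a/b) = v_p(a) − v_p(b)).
v_19(19/16) = 1

Factor powers of 19 from the numerator and denominator of the reduced fraction: 19 = 19^1 · 1 and 16 = 19^0 · 16. Apply v_p(a/b) = v_p(a) − v_p(b): v_19(19/16) = 1 − 0 = 1.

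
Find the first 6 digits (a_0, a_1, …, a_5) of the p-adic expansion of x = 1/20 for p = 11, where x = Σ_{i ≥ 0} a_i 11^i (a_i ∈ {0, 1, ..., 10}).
(a_0, …, a_5) = (5, 10, 4, 10, 4, 10)

v_11(1/20) = 0 (numerator and denominator both coprime to 11), so x ∈ ℤ_11^×. Compute digits iteratively via a_i = x_i mod 11, x_{i+1} = (x_i − a_i)/11, with x_0 = x:
  x_0 = 1/20;  a_0 = 5;  x_1 = (x_0 − 5)/11 = -9/20
  x_1 = -9/20;  a_1 = 10;  x_2 = (x_1 − 10)/11 = -19/20
  x_2 = -19/20;  a_2 = 4;  x_3 = (x_2 − 4)/11 = -9/20
  x_3 = -9/20;  a_3 = 10;  x_4 = (x_3 − 10)/11 = -19/20
  x_4 = -19/20;  a_4 = 4;  x_5 = (x_4 − 4)/11 = -9/20
  x_5 = -9/20;  a_5 = 10;  x_6 = (x_5 − 10)/11 = -19/20
Digits: (5, 10, 4, 10, 4, 10).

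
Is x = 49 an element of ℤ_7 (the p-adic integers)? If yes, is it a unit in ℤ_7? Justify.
x ∈ ℤ_7 but not a unit; v_7(x) = 2 > 0

ℤ_7 = {x ∈ ℚ_7 : v_7(x) ≥ 0} and ℤ_7^× = {x ∈ ℤ_7 : v_7(x) = 0}. Here v_7(49) = v_7(num) − v_7(den) = 2; compare against these criteria.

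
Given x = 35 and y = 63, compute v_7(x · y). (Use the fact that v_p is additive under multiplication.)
v_7(2205) = 2

v_p(x) = 1 (factor: 35 = 7^1 · 5); v_p(y) = 1 (factor: 63 = 7^1 · 9). Additivity: v_p(xy) = v_p(x) + v_p(y) = 1 + 1 = 2. (Direct check: xy = 2205 = 7^2 · (45).)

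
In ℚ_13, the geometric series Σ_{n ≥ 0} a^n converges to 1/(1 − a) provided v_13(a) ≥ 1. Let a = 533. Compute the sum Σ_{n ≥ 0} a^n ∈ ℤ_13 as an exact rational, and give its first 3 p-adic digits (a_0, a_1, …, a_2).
Σ a^n = 1/(1 − a) = -1/532;  first 3 digits = (1, 2, 7)

v_13(a) = 1 ≥ 1, so the series converges in ℤ_13 to 1/(1 − a) = 1/(1 − 533) = -1/532. Expand this rational in ℤ_13: compute digits iteratively via d_i = x_i mod 13, x_{i+1} = (x_i − d_i)/13. The first 3 digits are (1, 2, 7).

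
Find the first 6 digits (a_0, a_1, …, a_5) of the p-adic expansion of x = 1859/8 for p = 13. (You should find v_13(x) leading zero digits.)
(a_0, …, a_5) = (0, 0, 3, 8, 1, 8)

v_13(1859/8) = 2, so a_0 = ... = a_1 = 0. Factor out: x = 13^2 · u with u = 11/8 a unit in ℤ_13. Expand u iteratively via a_{v+i} = u_i mod 13, u_{i+1} = (u_i − a_{v+i})/13:
  u_0 = 11/8;  a_2 = 3;  u_1 = (u_0 − 3)/13 = -1/8
  u_1 = -1/8;  a_3 = 8;  u_2 = (u_1 − 8)/13 = -5/8
  u_2 = -5/8;  a_4 = 1;  u_3 = (u_2 − 1)/13 = -1/8
  u_3 = -1/8;  a_5 = 8;  u_4 = (u_3 − 8)/13 = -5/8
Digits: (0, 0, 3, 8, 1, 8).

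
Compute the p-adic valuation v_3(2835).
v_3(2835) = 4

v_3(n) is the largest exponent k such that 3^k divides n. Factor out: 2835 = 3^4 · 35. (Sign doesn't affect v_p.) So v_3(2835) = 4.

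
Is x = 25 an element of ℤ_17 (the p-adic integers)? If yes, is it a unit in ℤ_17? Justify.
x ∈ ℤ_17^× (unit); v_17(x) = 0

ℤ_17 = {x ∈ ℚ_17 : v_17(x) ≥ 0} and ℤ_17^× = {x ∈ ℤ_17 : v_17(x) = 0}. Here v_17(25) = v_17(num) − v_17(den) = 0; compare against these criteria.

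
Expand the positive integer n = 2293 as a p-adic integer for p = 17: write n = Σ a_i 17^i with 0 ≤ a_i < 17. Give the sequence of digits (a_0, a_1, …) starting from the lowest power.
(a_0, a_1, …) = (15, 15, 7)

Repeated division by 17 gives the digits low-to-high: 2293 = 15 + 15·17^1 + 7·17^2. Digit sequence: (15, 15, 7).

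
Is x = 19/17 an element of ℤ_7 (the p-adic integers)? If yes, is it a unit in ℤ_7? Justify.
x ∈ ℤ_7^× (unit); v_7(x) = 0

ℤ_7 = {x ∈ ℚ_7 : v_7(x) ≥ 0} and ℤ_7^× = {x ∈ ℤ_7 : v_7(x) = 0}. Here v_7(19/17) = v_7(num) − v_7(den) = 0; compare against these criteria.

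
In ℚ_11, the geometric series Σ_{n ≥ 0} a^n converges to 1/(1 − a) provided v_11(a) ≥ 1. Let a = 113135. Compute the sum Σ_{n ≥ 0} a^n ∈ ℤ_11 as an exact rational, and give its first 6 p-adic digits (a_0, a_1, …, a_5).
Σ a^n = 1/(1 − a) = -1/113134;  first 6 digits = (1, 0, 0, 8, 7, 0)

v_11(a) = 3 ≥ 1, so the series converges in ℤ_11 to 1/(1 − a) = 1/(1 − 113135) = -1/113134. Expand this rational in ℤ_11: compute digits iteratively via d_i = x_i mod 11, x_{i+1} = (x_i − d_i)/11. The first 6 digits are (1, 0, 0, 8, 7, 0).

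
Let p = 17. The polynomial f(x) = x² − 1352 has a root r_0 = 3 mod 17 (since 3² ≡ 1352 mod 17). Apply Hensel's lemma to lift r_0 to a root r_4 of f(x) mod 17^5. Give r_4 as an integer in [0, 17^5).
r_4 = 632318 (mod 1419857)

Hensel's recurrence: r_{i+1} = r_i − f(r_i)·(f′(r_i))^{-1} mod 17^{i+2}, with f′(x) = 2x. Iterate:
  r_0 = 3 (mod 17)
  r_1 = 275 (mod 289)
  r_2 = 3454 (mod 4913)
  r_3 = 47671 (mod 83521)
  r_4 = 632318 (mod 1419857)
Final: r_4 = 632318, and one checks f(r_4) ≡ 0 mod 17^5.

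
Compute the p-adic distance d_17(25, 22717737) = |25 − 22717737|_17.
d_17(25, 22717737) = 1/1419857

Step 1 — x − y = 25 − 22717737 = -22717712. Step 2 — v_17(-22717712) = 5 (factor: -22717712 = −(17^5 · 16); the sign does not affect v_p). Step 3 — |x − y|_17 = 17^{-5} = 1/1419857.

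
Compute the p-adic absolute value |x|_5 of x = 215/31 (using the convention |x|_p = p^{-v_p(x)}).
|215/31|_5 = 1/5

Step 1 — compute v_5(x) by factoring powers of 5 out of the numerator and denominator: v_5(215/31) = 1. Step 2 — apply |x|_p = p^{-v_p(x)} = 5^{-1} = 1/5.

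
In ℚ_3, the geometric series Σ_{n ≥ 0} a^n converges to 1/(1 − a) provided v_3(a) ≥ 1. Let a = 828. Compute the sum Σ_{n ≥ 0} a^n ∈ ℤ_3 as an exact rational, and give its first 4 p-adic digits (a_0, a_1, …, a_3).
Σ a^n = 1/(1 − a) = -1/827;  first 4 digits = (1, 0, 2, 0)

v_3(a) = 2 ≥ 1, so the series converges in ℤ_3 to 1/(1 − a) = 1/(1 − 828) = -1/827. Expand this rational in ℤ_3: compute digits iteratively via d_i = x_i mod 3, x_{i+1} = (x_i − d_i)/3. The first 4 digits are (1, 0, 2, 0).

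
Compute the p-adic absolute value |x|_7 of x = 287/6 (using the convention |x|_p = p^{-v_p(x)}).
|287/6|_7 = 1/7

Step 1 — compute v_7(x) by factoring powers of 7 out of the numerator and denominator: v_7(287/6) = 1. Step 2 — apply |x|_p = p^{-v_p(x)} = 7^{-1} = 1/7.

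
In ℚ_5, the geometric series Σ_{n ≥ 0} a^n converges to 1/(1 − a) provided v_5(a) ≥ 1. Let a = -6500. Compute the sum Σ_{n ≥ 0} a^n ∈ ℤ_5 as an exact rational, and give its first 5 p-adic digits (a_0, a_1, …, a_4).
Σ a^n = 1/(1 − a) = 1/6501;  first 5 digits = (1, 0, 0, 3, 4)

v_5(a) = 3 ≥ 1, so the series converges in ℤ_5 to 1/(1 − a) = 1/(1 − (-6500)) = 1/6501. Expand this rational in ℤ_5: compute digits iteratively via d_i = x_i mod 5, x_{i+1} = (x_i − d_i)/5. The first 5 digits are (1, 0, 0, 3, 4).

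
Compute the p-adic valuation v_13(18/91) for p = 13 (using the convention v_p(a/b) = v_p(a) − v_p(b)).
v_13(18/91) = -1

Factor powers of 13 from the numerator and denominator of the reduced fraction: 18 = 13^0 · 18 and 91 = 13^1 · 7. Apply v_p(a/b) = v_p(a) − v_p(b): v_13(18/91) = 0 − 1 = -1.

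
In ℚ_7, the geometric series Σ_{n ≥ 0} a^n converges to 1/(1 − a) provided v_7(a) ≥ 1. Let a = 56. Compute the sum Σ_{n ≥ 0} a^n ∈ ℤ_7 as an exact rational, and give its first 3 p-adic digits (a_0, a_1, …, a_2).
Σ a^n = 1/(1 − a) = -1/55;  first 3 digits = (1, 1, 2)

v_7(a) = 1 ≥ 1, so the series converges in ℤ_7 to 1/(1 − a) = 1/(1 − 56) = -1/55. Expand this rational in ℤ_7: compute digits iteratively via d_i = x_i mod 7, x_{i+1} = (x_i − d_i)/7. The first 3 digits are (1, 1, 2).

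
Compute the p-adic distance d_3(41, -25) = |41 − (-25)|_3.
d_3(41, -25) = 1/3

Step 1 — x − y = 41 − (-25) = 66. Step 2 — v_3(66) = 1 (factor: 66 = (3^1 · 22); the sign does not affect v_p). Step 3 — |x − y|_3 = 3^{-1} = 1/3.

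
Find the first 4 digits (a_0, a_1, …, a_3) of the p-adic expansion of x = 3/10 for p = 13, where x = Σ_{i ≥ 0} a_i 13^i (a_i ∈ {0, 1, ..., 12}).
(a_0, …, a_3) = (12, 3, 1, 9)

v_13(3/10) = 0 (numerator and denominator both coprime to 13), so x ∈ ℤ_13^×. Compute digits iteratively via a_i = x_i mod 13, x_{i+1} = (x_i − a_i)/13, with x_0 = x:
  x_0 = 3/10;  a_0 = 12;  x_1 = (x_0 − 12)/13 = -9/10
  x_1 = -9/10;  a_1 = 3;  x_2 = (x_1 − 3)/13 = -3/10
  x_2 = -3/10;  a_2 = 1;  x_3 = (x_2 − 1)/13 = -1/10
  x_3 = -1/10;  a_3 = 9;  x_4 = (x_3 − 9)/13 = -7/10
Digits: (12, 3, 1, 9).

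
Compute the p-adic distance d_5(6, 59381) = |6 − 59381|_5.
d_5(6, 59381) = 1/3125

Step 1 — x − y = 6 − 59381 = -59375. Step 2 — v_5(-59375) = 5 (factor: -59375 = −(5^5 · 19); the sign does not affect v_p). Step 3 — |x − y|_5 = 5^{-5} = 1/3125.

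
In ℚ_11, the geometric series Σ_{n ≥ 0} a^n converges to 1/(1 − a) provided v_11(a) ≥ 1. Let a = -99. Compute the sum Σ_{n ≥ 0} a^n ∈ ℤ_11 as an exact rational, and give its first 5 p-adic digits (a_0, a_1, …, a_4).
Σ a^n = 1/(1 − a) = 1/100;  first 5 digits = (1, 2, 3, 4, 5)

v_11(a) = 1 ≥ 1, so the series converges in ℤ_11 to 1/(1 − a) = 1/(1 − (-99)) = 1/100. Expand this rational in ℤ_11: compute digits iteratively via d_i = x_i mod 11, x_{i+1} = (x_i − d_i)/11. The first 5 digits are (1, 2, 3, 4, 5).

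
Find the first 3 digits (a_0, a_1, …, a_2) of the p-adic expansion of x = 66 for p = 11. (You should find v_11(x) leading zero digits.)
(a_0, …, a_2) = (0, 6, 0)

v_11(66) = 1, so a_0 = ... = a_0 = 0. Factor out: x = 11^1 · u with u = 6 a unit in ℤ_11. Expand u iteratively via a_{v+i} = u_i mod 11, u_{i+1} = (u_i − a_{v+i})/11:
  u_0 = 6;  a_1 = 6;  u_1 = (u_0 − 6)/11 = 0
  u_1 = 0;  a_2 = 0;  u_2 = (u_1 − 0)/11 = 0
Digits: (0, 6, 0).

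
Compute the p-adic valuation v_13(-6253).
v_13(-6253) = 2

v_13(n) is the largest exponent k such that 13^k divides n. Factor out: -6253 = -13^2 · 37. (Sign doesn't affect v_p.) So v_13(-6253) = 2.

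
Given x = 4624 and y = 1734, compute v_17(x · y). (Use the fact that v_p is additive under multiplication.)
v_17(8018016) = 4

v_p(x) = 2 (factor: 4624 = 17^2 · 16); v_p(y) = 2 (factor: 1734 = 17^2 · 6). Additivity: v_p(xy) = v_p(x) + v_p(y) = 2 + 2 = 4. (Direct check: xy = 8018016 = 17^4 · (96).)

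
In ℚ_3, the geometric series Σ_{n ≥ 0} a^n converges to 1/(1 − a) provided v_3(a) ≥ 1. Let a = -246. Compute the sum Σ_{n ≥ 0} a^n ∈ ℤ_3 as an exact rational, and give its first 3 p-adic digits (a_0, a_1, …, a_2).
Σ a^n = 1/(1 − a) = 1/247;  first 3 digits = (1, 2, 0)

v_3(a) = 1 ≥ 1, so the series converges in ℤ_3 to 1/(1 − a) = 1/(1 − (-246)) = 1/247. Expand this rational in ℤ_3: compute digits iteratively via d_i = x_i mod 3, x_{i+1} = (x_i − d_i)/3. The first 3 digits are (1, 2, 0).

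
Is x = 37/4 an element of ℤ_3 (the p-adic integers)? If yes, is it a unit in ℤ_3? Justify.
x ∈ ℤ_3^× (unit); v_3(x) = 0

ℤ_3 = {x ∈ ℚ_3 : v_3(x) ≥ 0} and ℤ_3^× = {x ∈ ℤ_3 : v_3(x) = 0}. Here v_3(37/4) = v_3(num) − v_3(den) = 0; compare against these criteria.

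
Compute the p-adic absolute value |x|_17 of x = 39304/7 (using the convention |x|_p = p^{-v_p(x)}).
|39304/7|_17 = 1/4913

Step 1 — compute v_17(x) by factoring powers of 17 out of the numerator and denominator: v_17(39304/7) = 3. Step 2 — apply |x|_p = p^{-v_p(x)} = 17^{-3} = 1/4913.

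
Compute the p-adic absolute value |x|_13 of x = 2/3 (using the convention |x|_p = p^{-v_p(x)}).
|2/3|_13 = 1

Step 1 — compute v_13(x) by factoring powers of 13 out of the numerator and denominator: v_13(2/3) = 0. Step 2 — apply |x|_p = p^{-v_p(x)} = 13^{0} = 1.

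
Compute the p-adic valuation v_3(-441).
v_3(-441) = 2

v_3(n) is the largest exponent k such that 3^k divides n. Factor out: -441 = -3^2 · 49. (Sign doesn't affect v_p.) So v_3(-441) = 2.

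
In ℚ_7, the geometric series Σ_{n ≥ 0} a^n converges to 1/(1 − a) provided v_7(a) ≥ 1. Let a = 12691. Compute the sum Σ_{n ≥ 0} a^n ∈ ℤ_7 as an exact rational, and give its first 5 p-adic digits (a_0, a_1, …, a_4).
Σ a^n = 1/(1 − a) = -1/12690;  first 5 digits = (1, 0, 0, 2, 5)

v_7(a) = 3 ≥ 1, so the series converges in ℤ_7 to 1/(1 − a) = 1/(1 − 12691) = -1/12690. Expand this rational in ℤ_7: compute digits iteratively via d_i = x_i mod 7, x_{i+1} = (x_i − d_i)/7. The first 5 digits are (1, 0, 0, 2, 5).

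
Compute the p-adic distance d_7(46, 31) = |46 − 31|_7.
d_7(46, 31) = 1

Step 1 — x − y = 46 − 31 = 15. Step 2 — v_7(15) = 0 (factor: 15 = (7^0 · 15); the sign does not affect v_p). Step 3 — |x − y|_7 = 7^{0} = 1.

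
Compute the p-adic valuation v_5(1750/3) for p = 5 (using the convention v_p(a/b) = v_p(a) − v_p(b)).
v_5(1750/3) = 3

Factor powers of 5 from the numerator and denominator of the reduced fraction: 1750 = 5^3 · 14 and 3 = 5^0 · 3. Apply v_p(a/b) = v_p(a) − v_p(b): v_5(1750/3) = 3 − 0 = 3.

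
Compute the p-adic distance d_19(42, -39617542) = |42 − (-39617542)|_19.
d_19(42, -39617542) = 1/2476099

Step 1 — x − y = 42 − (-39617542) = 39617584. Step 2 — v_19(39617584) = 5 (factor: 39617584 = (19^5 · 16); the sign does not affect v_p). Step 3 — |x − y|_19 = 19^{-5} = 1/2476099.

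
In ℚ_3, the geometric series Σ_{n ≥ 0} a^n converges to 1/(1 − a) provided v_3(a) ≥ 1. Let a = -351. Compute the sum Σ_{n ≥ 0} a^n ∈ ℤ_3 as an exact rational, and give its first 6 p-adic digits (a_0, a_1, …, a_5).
Σ a^n = 1/(1 − a) = 1/352;  first 6 digits = (1, 0, 0, 2, 1, 1)

v_3(a) = 3 ≥ 1, so the series converges in ℤ_3 to 1/(1 − a) = 1/(1 − (-351)) = 1/352. Expand this rational in ℤ_3: compute digits iteratively via d_i = x_i mod 3, x_{i+1} = (x_i − d_i)/3. The first 6 digits are (1, 0, 0, 2, 1, 1).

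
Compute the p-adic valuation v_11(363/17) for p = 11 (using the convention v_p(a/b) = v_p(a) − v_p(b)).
v_11(363/17) = 2

Factor powers of 11 from the numerator and denominator of the reduced fraction: 363 = 11^2 · 3 and 17 = 11^0 · 17. Apply v_p(a/b) = v_p(a) − v_p(b): v_11(363/17) = 2 − 0 = 2.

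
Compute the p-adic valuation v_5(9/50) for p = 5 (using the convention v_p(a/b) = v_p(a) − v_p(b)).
v_5(9/50) = -2

Factor powers of 5 from the numerator and denominator of the reduced fraction: 9 = 5^0 · 9 and 50 = 5^2 · 2. Apply v_p(a/b) = v_p(a) − v_p(b): v_5(9/50) = 0 − 2 = -2.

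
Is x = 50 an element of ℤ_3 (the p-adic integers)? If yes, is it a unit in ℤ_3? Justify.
x ∈ ℤ_3^× (unit); v_3(x) = 0

ℤ_3 = {x ∈ ℚ_3 : v_3(x) ≥ 0} and ℤ_3^× = {x ∈ ℤ_3 : v_3(x) = 0}. Here v_3(50) = v_3(num) − v_3(den) = 0; compare against these criteria.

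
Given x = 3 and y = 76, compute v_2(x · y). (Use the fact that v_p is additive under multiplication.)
v_2(228) = 2

v_p(x) = 0 (factor: 3 = 2^0 · 3); v_p(y) = 2 (factor: 76 = 2^2 · 19). Additivity: v_p(xy) = v_p(x) + v_p(y) = 0 + 2 = 2. (Direct check: xy = 228 = 2^2 · (57).)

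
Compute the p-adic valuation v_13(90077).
v_13(90077) = 3

v_13(n) is the largest exponent k such that 13^k divides n. Factor out: 90077 = 13^3 · 41. (Sign doesn't affect v_p.) So v_13(90077) = 3.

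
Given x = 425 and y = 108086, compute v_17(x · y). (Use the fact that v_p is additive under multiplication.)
v_17(45936550) = 4

v_p(x) = 1 (factor: 425 = 17^1 · 25); v_p(y) = 3 (factor: 108086 = 17^3 · 22). Additivity: v_p(xy) = v_p(x) + v_p(y) = 1 + 3 = 4. (Direct check: xy = 45936550 = 17^4 · (550).)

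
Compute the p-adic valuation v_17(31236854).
v_17(31236854) = 5

v_17(n) is the largest exponent k such that 17^k divides n. Factor out: 31236854 = 17^5 · 22. (Sign doesn't affect v_p.) So v_17(31236854) = 5.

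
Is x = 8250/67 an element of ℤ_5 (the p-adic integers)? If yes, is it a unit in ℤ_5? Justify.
x ∈ ℤ_5 but not a unit; v_5(x) = 3 > 0

ℤ_5 = {x ∈ ℚ_5 : v_5(x) ≥ 0} and ℤ_5^× = {x ∈ ℤ_5 : v_5(x) = 0}. Here v_5(8250/67) = v_5(num) − v_5(den) = 3; compare against these criteria.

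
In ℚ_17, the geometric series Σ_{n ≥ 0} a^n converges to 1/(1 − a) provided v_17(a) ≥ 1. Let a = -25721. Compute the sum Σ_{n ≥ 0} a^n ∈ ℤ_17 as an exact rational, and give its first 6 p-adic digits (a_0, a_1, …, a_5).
Σ a^n = 1/(1 − a) = 1/25722;  first 6 digits = (1, 0, 13, 11, 15, 6)

v_17(a) = 2 ≥ 1, so the series converges in ℤ_17 to 1/(1 − a) = 1/(1 − (-25721)) = 1/25722. Expand this rational in ℤ_17: compute digits iteratively via d_i = x_i mod 17, x_{i+1} = (x_i − d_i)/17. The first 6 digits are (1, 0, 13, 11, 15, 6).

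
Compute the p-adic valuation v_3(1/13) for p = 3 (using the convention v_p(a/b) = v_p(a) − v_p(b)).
v_3(1/13) = 0

Factor powers of 3 from the numerator and denominator of the reduced fraction: 1 = 3^0 · 1 and 13 = 3^0 · 13. Apply v_p(a/b) = v_p(a) − v_p(b): v_3(1/13) = 0 − 0 = 0.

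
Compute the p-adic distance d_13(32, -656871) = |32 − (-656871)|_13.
d_13(32, -656871) = 1/28561

Step 1 — x − y = 32 − (-656871) = 656903. Step 2 — v_13(656903) = 4 (factor: 656903 = (13^4 · 23); the sign does not affect v_p). Step 3 — |x − y|_13 = 13^{-4} = 1/28561.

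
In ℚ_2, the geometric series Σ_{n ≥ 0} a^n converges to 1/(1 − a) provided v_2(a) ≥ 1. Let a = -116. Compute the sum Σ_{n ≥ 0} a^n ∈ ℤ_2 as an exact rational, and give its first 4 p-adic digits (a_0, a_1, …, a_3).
Σ a^n = 1/(1 − a) = 1/117;  first 4 digits = (1, 0, 1, 1)

v_2(a) = 2 ≥ 1, so the series converges in ℤ_2 to 1/(1 − a) = 1/(1 − (-116)) = 1/117. Expand this rational in ℤ_2: compute digits iteratively via d_i = x_i mod 2, x_{i+1} = (x_i − d_i)/2. The first 4 digits are (1, 0, 1, 1).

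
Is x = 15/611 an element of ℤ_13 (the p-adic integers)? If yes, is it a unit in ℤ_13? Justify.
x ∉ ℤ_13 (v_13(x) = -1 < 0)

ℤ_13 = {x ∈ ℚ_13 : v_13(x) ≥ 0} and ℤ_13^× = {x ∈ ℤ_13 : v_13(x) = 0}. Here v_13(15/611) = v_13(num) − v_13(den) = -1; compare against these criteria.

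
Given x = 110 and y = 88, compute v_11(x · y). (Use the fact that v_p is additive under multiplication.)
v_11(9680) = 2

v_p(x) = 1 (factor: 110 = 11^1 · 10); v_p(y) = 1 (factor: 88 = 11^1 · 8). Additivity: v_p(xy) = v_p(x) + v_p(y) = 1 + 1 = 2. (Direct check: xy = 9680 = 11^2 · (80).)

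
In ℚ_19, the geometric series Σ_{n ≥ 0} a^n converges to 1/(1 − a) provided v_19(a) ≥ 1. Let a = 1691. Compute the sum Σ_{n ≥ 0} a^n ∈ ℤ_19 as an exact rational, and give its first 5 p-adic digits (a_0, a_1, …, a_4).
Σ a^n = 1/(1 − a) = -1/1690;  first 5 digits = (1, 13, 2, 11, 3)

v_19(a) = 1 ≥ 1, so the series converges in ℤ_19 to 1/(1 − a) = 1/(1 − 1691) = -1/1690. Expand this rational in ℤ_19: compute digits iteratively via d_i = x_i mod 19, x_{i+1} = (x_i − d_i)/19. The first 5 digits are (1, 13, 2, 11, 3).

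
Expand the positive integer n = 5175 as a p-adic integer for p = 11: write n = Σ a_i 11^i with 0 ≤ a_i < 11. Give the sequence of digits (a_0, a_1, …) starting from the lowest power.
(a_0, a_1, …) = (5, 8, 9, 3)

Repeated division by 11 gives the digits low-to-high: 5175 = 5 + 8·11^1 + 9·11^2 + 3·11^3. Digit sequence: (5, 8, 9, 3).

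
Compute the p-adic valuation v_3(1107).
v_3(1107) = 3

v_3(n) is the largest exponent k such that 3^k divides n. Factor out: 1107 = 3^3 · 41. (Sign doesn't affect v_p.) So v_3(1107) = 3.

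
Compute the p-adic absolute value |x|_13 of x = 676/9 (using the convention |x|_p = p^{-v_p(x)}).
|676/9|_13 = 1/169

Step 1 — compute v_13(x) by factoring powers of 13 out of the numerator and denominator: v_13(676/9) = 2. Step 2 — apply |x|_p = p^{-v_p(x)} = 13^{-2} = 1/169.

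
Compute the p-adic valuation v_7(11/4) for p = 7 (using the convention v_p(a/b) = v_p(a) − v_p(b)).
v_7(11/4) = 0

Factor powers of 7 from the numerator and denominator of the reduced fraction: 11 = 7^0 · 11 and 4 = 7^0 · 4. Apply v_p(a/b) = v_p(a) − v_p(b): v_7(11/4) = 0 − 0 = 0.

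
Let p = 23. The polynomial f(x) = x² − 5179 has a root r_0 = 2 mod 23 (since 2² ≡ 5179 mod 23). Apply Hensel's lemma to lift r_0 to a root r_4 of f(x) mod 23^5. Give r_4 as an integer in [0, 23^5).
r_4 = 1339269 (mod 6436343)

Hensel's recurrence: r_{i+1} = r_i − f(r_i)·(f′(r_i))^{-1} mod 23^{i+2}, with f′(x) = 2x. Iterate:
  r_0 = 2 (mod 23)
  r_1 = 370 (mod 529)
  r_2 = 899 (mod 12167)
  r_3 = 219905 (mod 279841)
  r_4 = 1339269 (mod 6436343)
Final: r_4 = 1339269, and one checks f(r_4) ≡ 0 mod 23^5.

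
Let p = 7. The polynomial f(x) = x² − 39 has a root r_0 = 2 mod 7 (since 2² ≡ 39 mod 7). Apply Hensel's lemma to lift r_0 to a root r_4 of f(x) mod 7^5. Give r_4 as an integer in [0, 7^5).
r_4 = 1787 (mod 16807)

Hensel's recurrence: r_{i+1} = r_i − f(r_i)·(f′(r_i))^{-1} mod 7^{i+2}, with f′(x) = 2x. Iterate:
  r_0 = 2 (mod 7)
  r_1 = 23 (mod 49)
  r_2 = 72 (mod 343)
  r_3 = 1787 (mod 2401)
  r_4 = 1787 (mod 16807)
Final: r_4 = 1787, and one checks f(r_4) ≡ 0 mod 7^5.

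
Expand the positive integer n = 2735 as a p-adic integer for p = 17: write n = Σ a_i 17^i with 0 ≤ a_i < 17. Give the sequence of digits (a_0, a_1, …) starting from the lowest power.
(a_0, a_1, …) = (15, 7, 9)

Repeated division by 17 gives the digits low-to-high: 2735 = 15 + 7·17^1 + 9·17^2. Digit sequence: (15, 7, 9).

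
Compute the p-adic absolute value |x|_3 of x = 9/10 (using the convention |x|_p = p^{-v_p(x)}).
|9/10|_3 = 1/9

Step 1 — compute v_3(x) by factoring powers of 3 out of the numerator and denominator: v_3(9/10) = 2. Step 2 — apply |x|_p = p^{-v_p(x)} = 3^{-2} = 1/9.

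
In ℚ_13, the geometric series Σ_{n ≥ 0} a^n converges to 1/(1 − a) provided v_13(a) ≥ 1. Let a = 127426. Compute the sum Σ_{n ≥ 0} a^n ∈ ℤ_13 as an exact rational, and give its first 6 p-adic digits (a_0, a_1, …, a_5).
Σ a^n = 1/(1 − a) = -1/127425;  first 6 digits = (1, 0, 0, 6, 4, 0)

v_13(a) = 3 ≥ 1, so the series converges in ℤ_13 to 1/(1 − a) = 1/(1 − 127426) = -1/127425. Expand this rational in ℤ_13: compute digits iteratively via d_i = x_i mod 13, x_{i+1} = (x_i − d_i)/13. The first 6 digits are (1, 0, 0, 6, 4, 0).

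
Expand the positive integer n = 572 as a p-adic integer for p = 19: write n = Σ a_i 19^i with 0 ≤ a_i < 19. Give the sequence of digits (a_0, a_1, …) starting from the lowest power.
(a_0, a_1, …) = (2, 11, 1)

Repeated division by 19 gives the digits low-to-high: 572 = 2 + 11·19^1 + 1·19^2. Digit sequence: (2, 11, 1).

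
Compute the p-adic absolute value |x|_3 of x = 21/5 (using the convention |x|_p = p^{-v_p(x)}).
|21/5|_3 = 1/3

Step 1 — compute v_3(x) by factoring powers of 3 out of the numerator and denominator: v_3(21/5) = 1. Step 2 — apply |x|_p = p^{-v_p(x)} = 3^{-1} = 1/3.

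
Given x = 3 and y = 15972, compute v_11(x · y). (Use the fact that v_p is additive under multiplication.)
v_11(47916) = 3

v_p(x) = 0 (factor: 3 = 11^0 · 3); v_p(y) = 3 (factor: 15972 = 11^3 · 12). Additivity: v_p(xy) = v_p(x) + v_p(y) = 0 + 3 = 3. (Direct check: xy = 47916 = 11^3 · (36).)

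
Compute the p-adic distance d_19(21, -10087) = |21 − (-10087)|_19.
d_19(21, -10087) = 1/361

Step 1 — x − y = 21 − (-10087) = 10108. Step 2 — v_19(10108) = 2 (factor: 10108 = (19^2 · 28); the sign does not affect v_p). Step 3 — |x − y|_19 = 19^{-2} = 1/361.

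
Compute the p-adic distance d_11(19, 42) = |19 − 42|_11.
d_11(19, 42) = 1

Step 1 — x − y = 19 − 42 = -23. Step 2 — v_11(-23) = 0 (factor: -23 = −(11^0 · 23); the sign does not affect v_p). Step 3 — |x − y|_11 = 11^{0} = 1.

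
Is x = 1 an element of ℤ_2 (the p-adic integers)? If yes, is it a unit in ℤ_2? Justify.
x ∈ ℤ_2^× (unit); v_2(x) = 0

ℤ_2 = {x ∈ ℚ_2 : v_2(x) ≥ 0} and ℤ_2^× = {x ∈ ℤ_2 : v_2(x) = 0}. Here v_2(1) = v_2(num) − v_2(den) = 0; compare against these criteria.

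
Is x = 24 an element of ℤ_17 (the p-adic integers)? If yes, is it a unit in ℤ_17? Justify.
x ∈ ℤ_17^× (unit); v_17(x) = 0

ℤ_17 = {x ∈ ℚ_17 : v_17(x) ≥ 0} and ℤ_17^× = {x ∈ ℤ_17 : v_17(x) = 0}. Here v_17(24) = v_17(num) − v_17(den) = 0; compare against these criteria.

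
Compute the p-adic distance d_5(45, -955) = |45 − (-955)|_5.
d_5(45, -955) = 1/125

Step 1 — x − y = 45 − (-955) = 1000. Step 2 — v_5(1000) = 3 (factor: 1000 = (5^3 · 8); the sign does not affect v_p). Step 3 — |x − y|_5 = 5^{-3} = 1/125.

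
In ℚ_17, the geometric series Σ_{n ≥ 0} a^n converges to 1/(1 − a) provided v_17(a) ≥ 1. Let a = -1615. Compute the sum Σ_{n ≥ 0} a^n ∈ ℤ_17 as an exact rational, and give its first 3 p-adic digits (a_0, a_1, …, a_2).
Σ a^n = 1/(1 − a) = 1/1616;  first 3 digits = (1, 7, 9)

v_17(a) = 1 ≥ 1, so the series converges in ℤ_17 to 1/(1 − a) = 1/(1 − (-1615)) = 1/1616. Expand this rational in ℤ_17: compute digits iteratively via d_i = x_i mod 17, x_{i+1} = (x_i − d_i)/17. The first 3 digits are (1, 7, 9).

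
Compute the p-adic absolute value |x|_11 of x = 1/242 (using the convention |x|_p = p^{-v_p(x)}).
|1/242|_11 = 121

Step 1 — compute v_11(x) by factoring powers of 11 out of the numerator and denominator: v_11(1/242) = -2. Step 2 — apply |x|_p = p^{-v_p(x)} = 11^{2} = 121.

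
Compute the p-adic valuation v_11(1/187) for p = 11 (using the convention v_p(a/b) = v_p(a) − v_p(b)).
v_11(1/187) = -1

Factor powers of 11 from the numerator and denominator of the reduced fraction: 1 = 11^0 · 1 and 187 = 11^1 · 17. Apply v_p(a/b) = v_p(a) − v_p(b): v_11(1/187) = 0 − 1 = -1.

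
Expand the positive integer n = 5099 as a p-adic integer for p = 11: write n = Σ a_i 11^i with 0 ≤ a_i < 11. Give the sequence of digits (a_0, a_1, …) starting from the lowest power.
(a_0, a_1, …) = (6, 1, 9, 3)

Repeated division by 11 gives the digits low-to-high: 5099 = 6 + 1·11^1 + 9·11^2 + 3·11^3. Digit sequence: (6, 1, 9, 3).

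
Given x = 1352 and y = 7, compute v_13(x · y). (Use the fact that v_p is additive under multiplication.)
v_13(9464) = 2

v_p(x) = 2 (factor: 1352 = 13^2 · 8); v_p(y) = 0 (factor: 7 = 13^0 · 7). Additivity: v_p(xy) = v_p(x) + v_p(y) = 2 + 0 = 2. (Direct check: xy = 9464 = 13^2 · (56).)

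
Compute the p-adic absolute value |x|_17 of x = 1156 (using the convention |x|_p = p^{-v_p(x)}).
|1156|_17 = 1/289

Step 1 — compute v_17(x) by factoring powers of 17 out of the numerator and denominator: v_17(1156) = 2. Step 2 — apply |x|_p = p^{-v_p(x)} = 17^{-2} = 1/289.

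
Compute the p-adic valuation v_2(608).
v_2(608) = 5

v_2(n) is the largest exponent k such that 2^k divides n. Factor out: 608 = 2^5 · 19. (Sign doesn't affect v_p.) So v_2(608) = 5.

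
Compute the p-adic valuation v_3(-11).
v_3(-11) = 0

v_3(n) is the largest exponent k such that 3^k divides n. Factor out: -11 = -3^0 · 11. (Sign doesn't affect v_p.) So v_3(-11) = 0.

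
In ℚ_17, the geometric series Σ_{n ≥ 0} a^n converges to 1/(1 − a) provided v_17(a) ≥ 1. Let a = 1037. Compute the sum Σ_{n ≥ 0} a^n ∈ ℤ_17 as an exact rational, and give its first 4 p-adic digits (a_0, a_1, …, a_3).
Σ a^n = 1/(1 − a) = -1/1036;  first 4 digits = (1, 10, 1, 12)

v_17(a) = 1 ≥ 1, so the series converges in ℤ_17 to 1/(1 − a) = 1/(1 − 1037) = -1/1036. Expand this rational in ℤ_17: compute digits iteratively via d_i = x_i mod 17, x_{i+1} = (x_i − d_i)/17. The first 4 digits are (1, 10, 1, 12).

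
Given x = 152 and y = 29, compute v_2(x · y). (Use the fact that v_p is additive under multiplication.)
v_2(4408) = 3

v_p(x) = 3 (factor: 152 = 2^3 · 19); v_p(y) = 0 (factor: 29 = 2^0 · 29). Additivity: v_p(xy) = v_p(x) + v_p(y) = 3 + 0 = 3. (Direct check: xy = 4408 = 2^3 · (551).)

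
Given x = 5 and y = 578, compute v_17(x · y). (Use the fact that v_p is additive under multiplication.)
v_17(2890) = 2

v_p(x) = 0 (factor: 5 = 17^0 · 5); v_p(y) = 2 (factor: 578 = 17^2 · 2). Additivity: v_p(xy) = v_p(x) + v_p(y) = 0 + 2 = 2. (Direct check: xy = 2890 = 17^2 · (10).)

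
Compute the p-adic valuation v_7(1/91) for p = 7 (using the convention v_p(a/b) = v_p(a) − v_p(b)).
v_7(1/91) = -1

Factor powers of 7 from the numerator and denominator of the reduced fraction: 1 = 7^0 · 1 and 91 = 7^1 · 13. Apply v_p(a/b) = v_p(a) − v_p(b): v_7(1/91) = 0 − 1 = -1.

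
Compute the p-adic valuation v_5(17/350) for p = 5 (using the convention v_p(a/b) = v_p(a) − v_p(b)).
v_5(17/350) = -2

Factor powers of 5 from the numerator and denominator of the reduced fraction: 17 = 5^0 · 17 and 350 = 5^2 · 14. Apply v_p(a/b) = v_p(a) − v_p(b): v_5(17/350) = 0 − 2 = -2.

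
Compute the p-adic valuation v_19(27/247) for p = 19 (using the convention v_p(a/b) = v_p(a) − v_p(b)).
v_19(27/247) = -1

Factor powers of 19 from the numerator and denominator of the reduced fraction: 27 = 19^0 · 27 and 247 = 19^1 · 13. Apply v_p(a/b) = v_p(a) − v_p(b): v_19(27/247) = 0 − 1 = -1.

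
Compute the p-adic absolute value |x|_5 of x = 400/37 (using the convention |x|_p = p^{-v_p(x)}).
|400/37|_5 = 1/25

Step 1 — compute v_5(x) by factoring powers of 5 out of the numerator and denominator: v_5(400/37) = 2. Step 2 — apply |x|_p = p^{-v_p(x)} = 5^{-2} = 1/25.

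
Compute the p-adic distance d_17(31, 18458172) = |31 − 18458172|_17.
d_17(31, 18458172) = 1/1419857

Step 1 — x − y = 31 − 18458172 = -18458141. Step 2 — v_17(-18458141) = 5 (factor: -18458141 = −(17^5 · 13); the sign does not affect v_p). Step 3 — |x − y|_17 = 17^{-5} = 1/1419857.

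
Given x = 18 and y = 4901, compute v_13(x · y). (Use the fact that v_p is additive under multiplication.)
v_13(88218) = 2

v_p(x) = 0 (factor: 18 = 13^0 · 18); v_p(y) = 2 (factor: 4901 = 13^2 · 29). Additivity: v_p(xy) = v_p(x) + v_p(y) = 0 + 2 = 2. (Direct check: xy = 88218 = 13^2 · (522).)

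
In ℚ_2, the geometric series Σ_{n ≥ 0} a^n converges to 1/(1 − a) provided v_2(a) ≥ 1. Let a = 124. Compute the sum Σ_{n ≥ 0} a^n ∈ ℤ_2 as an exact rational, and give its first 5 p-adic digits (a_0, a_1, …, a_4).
Σ a^n = 1/(1 − a) = -1/123;  first 5 digits = (1, 0, 1, 1, 0)

v_2(a) = 2 ≥ 1, so the series converges in ℤ_2 to 1/(1 − a) = 1/(1 − 124) = -1/123. Expand this rational in ℤ_2: compute digits iteratively via d_i = x_i mod 2, x_{i+1} = (x_i − d_i)/2. The first 5 digits are (1, 0, 1, 1, 0).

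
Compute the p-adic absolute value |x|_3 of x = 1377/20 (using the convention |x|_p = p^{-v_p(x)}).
|1377/20|_3 = 1/81

Step 1 — compute v_3(x) by factoring powers of 3 out of the numerator and denominator: v_3(1377/20) = 4. Step 2 — apply |x|_p = p^{-v_p(x)} = 3^{-4} = 1/81.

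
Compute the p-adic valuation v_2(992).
v_2(992) = 5

v_2(n) is the largest exponent k such that 2^k divides n. Factor out: 992 = 2^5 · 31. (Sign doesn't affect v_p.) So v_2(992) = 5.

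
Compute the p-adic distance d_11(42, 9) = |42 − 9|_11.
d_11(42, 9) = 1/11

Step 1 — x − y = 42 − 9 = 33. Step 2 — v_11(33) = 1 (factor: 33 = (11^1 · 3); the sign does not affect v_p). Step 3 — |x − y|_11 = 11^{-1} = 1/11.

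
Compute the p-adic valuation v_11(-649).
v_11(-649) = 1

v_11(n) is the largest exponent k such that 11^k divides n. Factor out: -649 = -11^1 · 59. (Sign doesn't affect v_p.) So v_11(-649) = 1.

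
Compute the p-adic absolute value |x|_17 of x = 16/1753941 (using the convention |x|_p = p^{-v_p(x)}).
|16/1753941|_17 = 83521

Step 1 — compute v_17(x) by factoring powers of 17 out of the numerator and denominator: v_17(16/1753941) = -4. Step 2 — apply |x|_p = p^{-v_p(x)} = 17^{4} = 83521.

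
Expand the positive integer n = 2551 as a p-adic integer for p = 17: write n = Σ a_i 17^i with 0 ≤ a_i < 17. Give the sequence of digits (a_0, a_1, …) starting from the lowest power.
(a_0, a_1, …) = (1, 14, 8)

Repeated division by 17 gives the digits low-to-high: 2551 = 1 + 14·17^1 + 8·17^2. Digit sequence: (1, 14, 8).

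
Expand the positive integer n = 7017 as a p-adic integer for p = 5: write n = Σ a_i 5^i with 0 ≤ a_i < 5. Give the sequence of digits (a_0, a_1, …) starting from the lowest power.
(a_0, a_1, …) = (2, 3, 0, 1, 1, 2)

Repeated division by 5 gives the digits low-to-high: 7017 = 2 + 3·5^1 + 1·5^3 + 1·5^4 + 2·5^5. Digit sequence: (2, 3, 0, 1, 1, 2).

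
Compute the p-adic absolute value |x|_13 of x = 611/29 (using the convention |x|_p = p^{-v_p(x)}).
|611/29|_13 = 1/13

Step 1 — compute v_13(x) by factoring powers of 13 out of the numerator and denominator: v_13(611/29) = 1. Step 2 — apply |x|_p = p^{-v_p(x)} = 13^{-1} = 1/13.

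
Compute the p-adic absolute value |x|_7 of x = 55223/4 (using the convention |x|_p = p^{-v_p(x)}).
|55223/4|_7 = 1/2401

Step 1 — compute v_7(x) by factoring powers of 7 out of the numerator and denominator: v_7(55223/4) = 4. Step 2 — apply |x|_p = p^{-v_p(x)} = 7^{-4} = 1/2401.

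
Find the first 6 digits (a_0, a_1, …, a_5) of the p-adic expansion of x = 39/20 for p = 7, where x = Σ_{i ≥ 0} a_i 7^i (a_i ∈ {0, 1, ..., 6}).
(a_0, …, a_5) = (3, 3, 2, 0, 1, 3)

v_7(39/20) = 0 (numerator and denominator both coprime to 7), so x ∈ ℤ_7^×. Compute digits iteratively via a_i = x_i mod 7, x_{i+1} = (x_i − a_i)/7, with x_0 = x:
  x_0 = 39/20;  a_0 = 3;  x_1 = (x_0 − 3)/7 = -3/20
  x_1 = -3/20;  a_1 = 3;  x_2 = (x_1 − 3)/7 = -9/20
  x_2 = -9/20;  a_2 = 2;  x_3 = (x_2 − 2)/7 = -7/20
  x_3 = -7/20;  a_3 = 0;  x_4 = (x_3 − 0)/7 = -1/20
  x_4 = -1/20;  a_4 = 1;  x_5 = (x_4 − 1)/7 = -3/20
  x_5 = -3/20;  a_5 = 3;  x_6 = (x_5 − 3)/7 = -9/20
Digits: (3, 3, 2, 0, 1, 3).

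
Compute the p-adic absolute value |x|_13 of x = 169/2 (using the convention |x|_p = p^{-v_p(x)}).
|169/2|_13 = 1/169

Step 1 — compute v_13(x) by factoring powers of 13 out of the numerator and denominator: v_13(169/2) = 2. Step 2 — apply |x|_p = p^{-v_p(x)} = 13^{-2} = 1/169.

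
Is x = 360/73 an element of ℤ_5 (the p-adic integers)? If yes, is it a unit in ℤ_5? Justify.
x ∈ ℤ_5 but not a unit; v_5(x) = 1 > 0

ℤ_5 = {x ∈ ℚ_5 : v_5(x) ≥ 0} and ℤ_5^× = {x ∈ ℤ_5 : v_5(x) = 0}. Here v_5(360/73) = v_5(num) − v_5(den) = 1; compare against these criteria.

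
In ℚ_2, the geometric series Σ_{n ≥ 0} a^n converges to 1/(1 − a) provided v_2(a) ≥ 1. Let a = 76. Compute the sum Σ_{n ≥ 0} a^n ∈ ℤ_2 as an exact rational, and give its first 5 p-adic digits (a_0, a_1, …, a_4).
Σ a^n = 1/(1 − a) = -1/75;  first 5 digits = (1, 0, 1, 1, 1)

v_2(a) = 2 ≥ 1, so the series converges in ℤ_2 to 1/(1 − a) = 1/(1 − 76) = -1/75. Expand this rational in ℤ_2: compute digits iteratively via d_i = x_i mod 2, x_{i+1} = (x_i − d_i)/2. The first 5 digits are (1, 0, 1, 1, 1).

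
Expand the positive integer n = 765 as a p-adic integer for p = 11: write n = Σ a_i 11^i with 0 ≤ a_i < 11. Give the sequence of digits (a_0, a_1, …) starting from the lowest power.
(a_0, a_1, …) = (6, 3, 6)

Repeated division by 11 gives the digits low-to-high: 765 = 6 + 3·11^1 + 6·11^2. Digit sequence: (6, 3, 6).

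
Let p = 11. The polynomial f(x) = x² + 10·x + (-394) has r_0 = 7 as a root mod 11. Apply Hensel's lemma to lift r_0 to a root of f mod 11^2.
r_1 = 84 (mod 121)

Hensel: r_{i+1} = r_i − f(r_i)·(f′(r_i))^{-1} mod 11^{i+2}, f′(x) = 2x + 10. Iterate:
  r_0 = 7 (mod 11)
  r_1 = 84 (mod 121)
Final: r = 84 satisfies f(r) ≡ 0 mod 11^2.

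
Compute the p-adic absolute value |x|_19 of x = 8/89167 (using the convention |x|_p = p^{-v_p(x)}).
|8/89167|_19 = 6859

Step 1 — compute v_19(x) by factoring powers of 19 out of the numerator and denominator: v_19(8/89167) = -3. Step 2 — apply |x|_p = p^{-v_p(x)} = 19^{3} = 6859.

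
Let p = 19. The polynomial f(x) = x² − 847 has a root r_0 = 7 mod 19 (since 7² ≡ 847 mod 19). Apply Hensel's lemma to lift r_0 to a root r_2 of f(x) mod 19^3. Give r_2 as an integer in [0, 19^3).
r_2 = 6201 (mod 6859)

Hensel's recurrence: r_{i+1} = r_i − f(r_i)·(f′(r_i))^{-1} mod 19^{i+2}, with f′(x) = 2x. Iterate:
  r_0 = 7 (mod 19)
  r_1 = 64 (mod 361)
  r_2 = 6201 (mod 6859)
Final: r_2 = 6201, and one checks f(r_2) ≡ 0 mod 19^3.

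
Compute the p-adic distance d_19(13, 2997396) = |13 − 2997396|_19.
d_19(13, 2997396) = 1/130321

Step 1 — x − y = 13 − 2997396 = -2997383. Step 2 — v_19(-2997383) = 4 (factor: -2997383 = −(19^4 · 23); the sign does not affect v_p). Step 3 — |x − y|_19 = 19^{-4} = 1/130321.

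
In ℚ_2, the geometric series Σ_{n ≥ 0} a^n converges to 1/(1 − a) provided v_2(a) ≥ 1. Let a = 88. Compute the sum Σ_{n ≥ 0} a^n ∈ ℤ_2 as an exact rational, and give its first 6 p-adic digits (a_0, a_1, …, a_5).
Σ a^n = 1/(1 − a) = -1/87;  first 6 digits = (1, 0, 0, 1, 1, 0)

v_2(a) = 3 ≥ 1, so the series converges in ℤ_2 to 1/(1 − a) = 1/(1 − 88) = -1/87. Expand this rational in ℤ_2: compute digits iteratively via d_i = x_i mod 2, x_{i+1} = (x_i − d_i)/2. The first 6 digits are (1, 0, 0, 1, 1, 0).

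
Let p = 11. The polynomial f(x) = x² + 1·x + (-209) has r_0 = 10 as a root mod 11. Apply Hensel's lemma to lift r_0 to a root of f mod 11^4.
r_3 = 12858 (mod 14641)

Hensel: r_{i+1} = r_i − f(r_i)·(f′(r_i))^{-1} mod 11^{i+2}, f′(x) = 2x + 1. Iterate:
  r_0 = 10 (mod 11)
  r_1 = 32 (mod 121)
  r_2 = 879 (mod 1331)
  r_3 = 12858 (mod 14641)
Final: r = 12858 satisfies f(r) ≡ 0 mod 11^4.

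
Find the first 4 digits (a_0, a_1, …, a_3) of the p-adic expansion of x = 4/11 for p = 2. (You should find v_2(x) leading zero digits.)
(a_0, …, a_3) = (0, 0, 1, 1)

v_2(4/11) = 2, so a_0 = ... = a_1 = 0. Factor out: x = 2^2 · u with u = 1/11 a unit in ℤ_2. Expand u iteratively via a_{v+i} = u_i mod 2, u_{i+1} = (u_i − a_{v+i})/2:
  u_0 = 1/11;  a_2 = 1;  u_1 = (u_0 − 1)/2 = -5/11
  u_1 = -5/11;  a_3 = 1;  u_2 = (u_1 − 1)/2 = -8/11
Digits: (0, 0, 1, 1).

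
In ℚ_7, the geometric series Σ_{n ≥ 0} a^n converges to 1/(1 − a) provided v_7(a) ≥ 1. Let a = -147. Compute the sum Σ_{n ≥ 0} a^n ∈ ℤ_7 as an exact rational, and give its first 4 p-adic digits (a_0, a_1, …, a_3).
Σ a^n = 1/(1 − a) = 1/148;  first 4 digits = (1, 0, 4, 6)

v_7(a) = 2 ≥ 1, so the series converges in ℤ_7 to 1/(1 − a) = 1/(1 − (-147)) = 1/148. Expand this rational in ℤ_7: compute digits iteratively via d_i = x_i mod 7, x_{i+1} = (x_i − d_i)/7. The first 4 digits are (1, 0, 4, 6).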